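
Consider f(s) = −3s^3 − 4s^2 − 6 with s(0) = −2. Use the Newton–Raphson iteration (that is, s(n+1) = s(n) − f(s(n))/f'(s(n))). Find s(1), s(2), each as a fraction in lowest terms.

s(1) = −19/10, s(2) = −16357/8645

f'(s) = −9s^2 − 8s.
f(−2) = 2, f'(−2) = −20, so s(1) = (−2) − 2/(−20) = −19/10.
f(−19/10) = 137/1000, f'(−19/10) = −1729/100, so s(2) = (−19/10) − (137/1000)/(−1729/100) = −16357/8645.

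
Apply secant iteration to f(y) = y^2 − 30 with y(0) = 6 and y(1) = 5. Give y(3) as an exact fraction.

f(6) = 6, f(5) = −5. y(2) = 5 − (−5)·(5 − 6)/((−5) − 6) = 60/11.
f(5) = −5, f(60/11) = −30/121. y(3) = (60/11) − (−30/121)·((60/11) − 5)/((−30/121) − (−5)) = 126/23.

126/23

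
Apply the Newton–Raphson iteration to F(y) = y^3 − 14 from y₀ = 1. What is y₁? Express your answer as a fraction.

16/3

F'(y) = 3y^2.
F(1) = −13, F'(1) = 3, so y₁ = 1 − (−13)/3 = 16/3.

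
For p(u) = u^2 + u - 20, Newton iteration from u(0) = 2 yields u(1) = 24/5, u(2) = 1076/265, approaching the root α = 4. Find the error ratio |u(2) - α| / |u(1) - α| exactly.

u(1) - α = 24/5 - 4 = 4/5, so |u(1) - α| = 4/5.
u(2) - α = 1076/265 - 4 = 16/265, so |u(2) - α| = 16/265.
Ratio = (16/265) / (4/5) = 4/53.

4/53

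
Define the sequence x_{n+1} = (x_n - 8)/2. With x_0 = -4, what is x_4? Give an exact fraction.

x_1 = ((-4) - 8)/2 = -6.
x_2 = ((-6) - 8)/2 = -7.
x_3 = ((-7) - 8)/2 = -15/2.
x_4 = ((-15/2) - 8)/2 = -31/4.

-31/4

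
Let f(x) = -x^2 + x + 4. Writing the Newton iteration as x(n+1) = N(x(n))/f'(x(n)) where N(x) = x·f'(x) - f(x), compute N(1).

-5

f'(x) = -2x + 1.
N(x) = x·f'(x) - f(x) = x·(-2x + 1) - (-x^2 + x + 4) = -x^2 - 4.
N(1) = -5.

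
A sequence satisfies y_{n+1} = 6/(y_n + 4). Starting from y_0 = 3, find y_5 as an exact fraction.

1374/1183

y_1 = 6/(3 + 4) = 6/7.
y_2 = 6/(6/7 + 4) = 21/17.
y_3 = 6/(21/17 + 4) = 102/89.
y_4 = 6/(102/89 + 4) = 267/229.
y_5 = 6/(267/229 + 4) = 1374/1183.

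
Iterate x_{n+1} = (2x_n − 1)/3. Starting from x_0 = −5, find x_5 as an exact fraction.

x_1 = (2·(−5) − 1)/3 = −11/3.
x_2 = (2·(−11/3) − 1)/3 = −25/9.
x_3 = (2·(−25/9) − 1)/3 = −59/27.
x_4 = (2·(−59/27) − 1)/3 = −145/81.
x_5 = (2·(−145/81) − 1)/3 = −371/243.

−371/243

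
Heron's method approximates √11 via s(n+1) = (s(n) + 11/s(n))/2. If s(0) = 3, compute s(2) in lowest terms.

199/60

s(1) = (3 + 11/3)/2 = 10/3.
s(2) = (10/3 + 11/(10/3))/2 = 199/60.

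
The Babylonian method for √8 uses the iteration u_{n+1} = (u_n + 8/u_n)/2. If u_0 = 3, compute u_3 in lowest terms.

665857/235416

u_1 = (3 + 8/3)/2 = 17/6.
u_2 = (17/6 + 8/(17/6))/2 = 577/204.
u_3 = (577/204 + 8/(577/204))/2 = 665857/235416.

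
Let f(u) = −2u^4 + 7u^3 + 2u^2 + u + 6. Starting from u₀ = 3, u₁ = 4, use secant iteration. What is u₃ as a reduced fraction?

1712859/447077

f(3) = 54, f(4) = −22. u₂ = 4 − (−22)·(4 − 3)/((−22) − 54) = 141/38.
f(4) = −22, f(141/38) = 2050785/130321. u₃ = (141/38) − (2050785/130321)·((141/38) − 4)/((2050785/130321) − (−22)) = 1712859/447077.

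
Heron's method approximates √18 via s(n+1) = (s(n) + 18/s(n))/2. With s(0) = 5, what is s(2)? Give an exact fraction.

s(1) = (5 + 18/5)/2 = 43/10.
s(2) = (43/10 + 18/(43/10))/2 = 3649/860.

3649/860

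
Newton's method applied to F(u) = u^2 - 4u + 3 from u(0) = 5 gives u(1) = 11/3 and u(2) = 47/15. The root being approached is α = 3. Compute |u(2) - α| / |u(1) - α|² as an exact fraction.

3/10

u(1) - α = 11/3 - 3 = 2/3, so |u(1) - α| = 2/3.
u(2) - α = 47/15 - 3 = 2/15, so |u(2) - α| = 2/15.
|u(1) - α|² = 4/9.
Ratio = (2/15) / (4/9) = 3/10.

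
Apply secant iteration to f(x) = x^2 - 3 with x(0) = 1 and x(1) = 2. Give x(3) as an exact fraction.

19/11

f(1) = -2, f(2) = 1. x(2) = 2 - 1·(2 - 1)/(1 - (-2)) = 5/3.
f(2) = 1, f(5/3) = -2/9. x(3) = (5/3) - (-2/9)·((5/3) - 2)/((-2/9) - 1) = 19/11.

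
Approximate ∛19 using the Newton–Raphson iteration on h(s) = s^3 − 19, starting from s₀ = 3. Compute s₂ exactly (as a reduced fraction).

1152011/431649

h'(s) = 3s^2.
h(3) = 8, h'(3) = 27, so s₁ = 3 − 8/27 = 73/27.
h(73/27) = 15040/19683, h'(73/27) = 5329/243, so s₂ = (73/27) − (15040/19683)/(5329/243) = 1152011/431649.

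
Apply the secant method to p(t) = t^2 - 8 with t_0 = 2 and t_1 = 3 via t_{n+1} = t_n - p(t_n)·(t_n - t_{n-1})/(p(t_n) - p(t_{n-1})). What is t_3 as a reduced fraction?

p(2) = -4, p(3) = 1. t_2 = 3 - 1·(3 - 2)/(1 - (-4)) = 14/5.
p(3) = 1, p(14/5) = -4/25. t_3 = (14/5) - (-4/25)·((14/5) - 3)/((-4/25) - 1) = 82/29.

82/29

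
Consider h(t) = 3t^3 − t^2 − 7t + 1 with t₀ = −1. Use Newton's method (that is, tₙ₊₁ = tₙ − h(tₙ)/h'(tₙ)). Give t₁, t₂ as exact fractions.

h'(t) = 9t^2 − 2t − 7.
h(−1) = 4, h'(−1) = 4, so t₁ = (−1) − 4/4 = −2.
h(−2) = −13, h'(−2) = 33, so t₂ = (−2) − (−13)/33 = −53/33.

t₁ = −2, t₂ = −53/33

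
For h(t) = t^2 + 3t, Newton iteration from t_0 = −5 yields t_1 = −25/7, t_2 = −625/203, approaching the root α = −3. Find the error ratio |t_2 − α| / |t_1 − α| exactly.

t_1 − α = −25/7 − (−3) = −25/7 + 3 = −4/7, so |t_1 − α| = 4/7.
t_2 − α = −625/203 − (−3) = −625/203 + 3 = −16/203, so |t_2 − α| = 16/203.
Ratio = (16/203) / (4/7) = 4/29.

4/29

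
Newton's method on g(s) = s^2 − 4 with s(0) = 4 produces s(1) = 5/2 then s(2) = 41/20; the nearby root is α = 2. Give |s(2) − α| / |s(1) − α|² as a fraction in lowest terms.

1/5

s(1) − α = 5/2 − 2 = 1/2, so |s(1) − α| = 1/2.
s(2) − α = 41/20 − 2 = 1/20, so |s(2) − α| = 1/20.
|s(1) − α|² = 1/4.
Ratio = (1/20) / (1/4) = 1/5.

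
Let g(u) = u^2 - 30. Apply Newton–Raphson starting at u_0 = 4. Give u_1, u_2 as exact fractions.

g'(u) = 2u.
g(4) = -14, g'(4) = 8, so u_1 = 4 - (-14)/8 = 23/4.
g(23/4) = 49/16, g'(23/4) = 23/2, so u_2 = (23/4) - (49/16)/(23/2) = 1009/184.

u_1 = 23/4, u_2 = 1009/184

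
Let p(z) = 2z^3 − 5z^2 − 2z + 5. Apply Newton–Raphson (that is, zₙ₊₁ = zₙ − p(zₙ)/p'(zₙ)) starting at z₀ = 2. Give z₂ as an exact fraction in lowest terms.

421/146

p'(z) = 6z^2 − 10z − 2.
p(2) = −3, p'(2) = 2, so z₁ = 2 − (−3)/2 = 7/2.
p(7/2) = 45/2, p'(7/2) = 73/2, so z₂ = (7/2) − (45/2)/(73/2) = 421/146.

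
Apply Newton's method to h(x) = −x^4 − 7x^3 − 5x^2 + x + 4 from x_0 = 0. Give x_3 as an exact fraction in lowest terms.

−3763044/6711757

h'(x) = −4x^3 − 21x^2 − 10x + 1.
h(0) = 4, h'(0) = 1, so x_1 = 0 − 4/1 = −4.
h(−4) = 112, h'(−4) = −39, so x_2 = (−4) − 112/(−39) = −44/39.
h(−44/39) = 11427584/2313441, h'(−44/39) = −516289/59319, so x_3 = (−44/39) − (11427584/2313441)/(−516289/59319) = −3763044/6711757.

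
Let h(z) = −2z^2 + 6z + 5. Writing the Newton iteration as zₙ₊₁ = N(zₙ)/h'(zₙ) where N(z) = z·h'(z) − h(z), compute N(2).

h'(z) = −4z + 6.
N(z) = z·h'(z) − h(z) = z·(−4z + 6) − (−2z^2 + 6z + 5) = −2z^2 − 5.
N(2) = −13.

−13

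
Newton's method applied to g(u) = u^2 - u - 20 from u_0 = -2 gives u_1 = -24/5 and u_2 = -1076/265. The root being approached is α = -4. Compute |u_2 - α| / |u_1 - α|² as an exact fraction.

5/53

u_1 - α = -24/5 - (-4) = -24/5 + 4 = -4/5, so |u_1 - α| = 4/5.
u_2 - α = -1076/265 - (-4) = -1076/265 + 4 = -16/265, so |u_2 - α| = 16/265.
|u_1 - α|² = 16/25.
Ratio = (16/265) / (16/25) = 5/53.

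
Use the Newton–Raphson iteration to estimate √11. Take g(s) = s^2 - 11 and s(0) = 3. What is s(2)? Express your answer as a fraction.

199/60

g'(s) = 2s.
g(3) = -2, g'(3) = 6, so s(1) = 3 - (-2)/6 = 10/3.
g(10/3) = 1/9, g'(10/3) = 20/3, so s(2) = (10/3) - (1/9)/(20/3) = 199/60.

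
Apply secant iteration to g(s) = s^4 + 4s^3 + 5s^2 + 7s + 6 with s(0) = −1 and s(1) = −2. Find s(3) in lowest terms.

−738/619

g(−1) = 1, g(−2) = −4. s(2) = (−2) − (−4)·((−2) − (−1))/((−4) − 1) = −6/5.
g(−2) = −4, g(−6/5) = −24/625. s(3) = (−6/5) − (−24/625)·((−6/5) − (−2))/((−24/625) − (−4)) = −738/619.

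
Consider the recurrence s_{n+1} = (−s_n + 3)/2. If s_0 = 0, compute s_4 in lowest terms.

15/16

s_1 = (−0 + 3)/2 = 3/2.
s_2 = (−(3/2) + 3)/2 = 3/4.
s_3 = (−(3/4) + 3)/2 = 9/8.
s_4 = (−(9/8) + 3)/2 = 15/16.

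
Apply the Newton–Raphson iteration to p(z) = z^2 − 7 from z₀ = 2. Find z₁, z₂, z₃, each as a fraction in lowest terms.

z₁ = 11/4, z₂ = 233/88, z₃ = 108497/41008

p'(z) = 2z.
p(2) = −3, p'(2) = 4, so z₁ = 2 − (−3)/4 = 11/4.
p(11/4) = 9/16, p'(11/4) = 11/2, so z₂ = (11/4) − (9/16)/(11/2) = 233/88.
p(233/88) = 81/7744, p'(233/88) = 233/44, so z₃ = (233/88) − (81/7744)/(233/44) = 108497/41008.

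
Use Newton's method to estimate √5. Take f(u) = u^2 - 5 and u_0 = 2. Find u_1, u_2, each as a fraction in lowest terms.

u_1 = 9/4, u_2 = 161/72

f'(u) = 2u.
f(2) = -1, f'(2) = 4, so u_1 = 2 - (-1)/4 = 9/4.
f(9/4) = 1/16, f'(9/4) = 9/2, so u_2 = (9/4) - (1/16)/(9/2) = 161/72.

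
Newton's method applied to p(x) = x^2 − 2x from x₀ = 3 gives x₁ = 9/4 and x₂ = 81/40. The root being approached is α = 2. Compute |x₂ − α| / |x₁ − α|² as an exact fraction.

x₁ − α = 9/4 − 2 = 1/4, so |x₁ − α| = 1/4.
x₂ − α = 81/40 − 2 = 1/40, so |x₂ − α| = 1/40.
|x₁ − α|² = 1/16.
Ratio = (1/40) / (1/16) = 2/5.

2/5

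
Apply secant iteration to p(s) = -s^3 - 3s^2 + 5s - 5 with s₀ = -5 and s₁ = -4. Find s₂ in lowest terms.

-125/29

p(-5) = 20, p(-4) = -9. s₂ = (-4) - (-9)·((-4) - (-5))/((-9) - 20) = -125/29.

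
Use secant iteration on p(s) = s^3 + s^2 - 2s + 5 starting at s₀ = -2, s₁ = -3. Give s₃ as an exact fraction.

p(-2) = 5, p(-3) = -7. s₂ = (-3) - (-7)·((-3) - (-2))/((-7) - 5) = -29/12.
p(-3) = -7, p(-29/12) = 2695/1728. s₃ = (-29/12) - (2695/1728)·((-29/12) - (-3))/((2695/1728) - (-7)) = -5331/2113.

-5331/2113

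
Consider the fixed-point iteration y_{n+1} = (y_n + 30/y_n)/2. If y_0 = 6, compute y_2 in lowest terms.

241/44

y_1 = (6 + 30/6)/2 = 11/2.
y_2 = (11/2 + 30/(11/2))/2 = 241/44.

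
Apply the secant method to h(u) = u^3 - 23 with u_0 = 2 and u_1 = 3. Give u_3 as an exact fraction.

h(2) = -15, h(3) = 4. u_2 = 3 - 4·(3 - 2)/(4 - (-15)) = 53/19.
h(3) = 4, h(53/19) = -8880/6859. u_3 = (53/19) - (-8880/6859)·((53/19) - 3)/((-8880/6859) - 4) = 25793/9079.

25793/9079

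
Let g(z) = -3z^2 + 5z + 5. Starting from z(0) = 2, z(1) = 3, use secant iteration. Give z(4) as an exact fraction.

g(2) = 3, g(3) = -7. z(2) = 3 - (-7)·(3 - 2)/((-7) - 3) = 23/10.
g(3) = -7, g(23/10) = 63/100. z(3) = (23/10) - (63/100)·((23/10) - 3)/((63/100) - (-7)) = 257/109.
g(23/10) = 63/100, g(257/109) = 1323/11881. z(4) = (257/109) - (1323/11881)·((257/109) - (23/10))/((1323/11881) - (63/100)) = 23183/9781.

23183/9781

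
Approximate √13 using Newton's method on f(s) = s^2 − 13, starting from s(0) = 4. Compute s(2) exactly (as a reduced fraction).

1673/464

f'(s) = 2s.
f(4) = 3, f'(4) = 8, so s(1) = 4 − 3/8 = 29/8.
f(29/8) = 9/64, f'(29/8) = 29/4, so s(2) = (29/8) − (9/64)/(29/4) = 1673/464.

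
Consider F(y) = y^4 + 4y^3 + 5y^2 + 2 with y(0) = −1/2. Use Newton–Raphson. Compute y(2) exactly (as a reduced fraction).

F'(y) = 4y^3 + 12y^2 + 10y.
F(−1/2) = 45/16, F'(−1/2) = −5/2, so y(1) = (−1/2) − (45/16)/(−5/2) = 5/8.
F(5/8) = 20817/4096, F'(5/8) = 1525/128, so y(2) = (5/8) − (20817/4096)/(1525/128) = 9683/48800.

9683/48800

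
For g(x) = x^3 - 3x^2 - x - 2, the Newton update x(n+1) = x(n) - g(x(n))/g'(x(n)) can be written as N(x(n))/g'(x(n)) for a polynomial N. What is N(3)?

29

g'(x) = 3x^2 - 6x - 1.
N(x) = x·g'(x) - g(x) = x·(3x^2 - 6x - 1) - (x^3 - 3x^2 - x - 2) = 2x^3 - 3x^2 + 2.
N(3) = 29.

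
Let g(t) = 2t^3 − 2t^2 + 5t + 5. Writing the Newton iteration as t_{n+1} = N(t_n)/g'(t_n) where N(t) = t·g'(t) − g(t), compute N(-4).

g'(t) = 6t^2 − 4t + 5.
N(t) = t·g'(t) − g(t) = t·(6t^2 − 4t + 5) − (2t^3 − 2t^2 + 5t + 5) = 4t^3 − 2t^2 − 5.
N(-4) = −293.

−293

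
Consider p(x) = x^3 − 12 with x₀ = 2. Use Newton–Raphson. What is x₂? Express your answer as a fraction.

p'(x) = 3x^2.
p(2) = −4, p'(2) = 12, so x₁ = 2 − (−4)/12 = 7/3.
p(7/3) = 19/27, p'(7/3) = 49/3, so x₂ = (7/3) − (19/27)/(49/3) = 1010/441.

1010/441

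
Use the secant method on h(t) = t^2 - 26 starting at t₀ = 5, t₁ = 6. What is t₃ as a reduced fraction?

311/61

h(5) = -1, h(6) = 10. t₂ = 6 - 10·(6 - 5)/(10 - (-1)) = 56/11.
h(6) = 10, h(56/11) = -10/121. t₃ = (56/11) - (-10/121)·((56/11) - 6)/((-10/121) - 10) = 311/61.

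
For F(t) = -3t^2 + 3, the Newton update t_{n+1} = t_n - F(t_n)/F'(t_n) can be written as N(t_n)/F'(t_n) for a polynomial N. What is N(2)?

F'(t) = -6t.
N(t) = t·F'(t) - F(t) = t·(-6t) - (-3t^2 + 3) = -3t^2 - 3.
N(2) = -15.

-15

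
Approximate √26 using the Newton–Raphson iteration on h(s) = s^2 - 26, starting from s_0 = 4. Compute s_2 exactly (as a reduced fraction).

857/168

h'(s) = 2s.
h(4) = -10, h'(4) = 8, so s_1 = 4 - (-10)/8 = 21/4.
h(21/4) = 25/16, h'(21/4) = 21/2, so s_2 = (21/4) - (25/16)/(21/2) = 857/168.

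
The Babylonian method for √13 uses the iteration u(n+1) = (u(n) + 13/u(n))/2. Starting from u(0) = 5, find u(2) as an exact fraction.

343/95

u(1) = (5 + 13/5)/2 = 19/5.
u(2) = (19/5 + 13/(19/5))/2 = 343/95.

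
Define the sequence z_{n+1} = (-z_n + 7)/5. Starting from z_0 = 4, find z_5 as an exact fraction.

z_1 = (-4 + 7)/5 = 3/5.
z_2 = (-(3/5) + 7)/5 = 32/25.
z_3 = (-(32/25) + 7)/5 = 143/125.
z_4 = (-(143/125) + 7)/5 = 732/625.
z_5 = (-(732/625) + 7)/5 = 3643/3125.

3643/3125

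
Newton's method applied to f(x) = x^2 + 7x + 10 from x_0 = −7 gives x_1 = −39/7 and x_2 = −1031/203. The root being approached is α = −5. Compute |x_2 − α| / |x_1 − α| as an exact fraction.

x_1 − α = −39/7 − (−5) = −39/7 + 5 = −4/7, so |x_1 − α| = 4/7.
x_2 − α = −1031/203 − (−5) = −1031/203 + 5 = −16/203, so |x_2 − α| = 16/203.
Ratio = (16/203) / (4/7) = 4/29.

4/29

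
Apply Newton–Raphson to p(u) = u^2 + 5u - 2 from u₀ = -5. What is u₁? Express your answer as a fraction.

-27/5

p'(u) = 2u + 5.
p(-5) = -2, p'(-5) = -5, so u₁ = (-5) - (-2)/(-5) = -27/5.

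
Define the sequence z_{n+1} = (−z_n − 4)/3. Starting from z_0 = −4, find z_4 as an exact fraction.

z_1 = (−(−4) − 4)/3 = 0.
z_2 = (−0 − 4)/3 = −4/3.
z_3 = (−(−4/3) − 4)/3 = −8/9.
z_4 = (−(−8/9) − 4)/3 = −28/27.

−28/27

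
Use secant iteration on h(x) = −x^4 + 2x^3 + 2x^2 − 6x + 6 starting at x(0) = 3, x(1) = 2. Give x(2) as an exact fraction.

48/23

h(3) = −21, h(2) = 2. x(2) = 2 − 2·(2 − 3)/(2 − (−21)) = 48/23.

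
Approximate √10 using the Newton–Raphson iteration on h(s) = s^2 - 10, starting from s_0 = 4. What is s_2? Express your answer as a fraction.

h'(s) = 2s.
h(4) = 6, h'(4) = 8, so s_1 = 4 - 6/8 = 13/4.
h(13/4) = 9/16, h'(13/4) = 13/2, so s_2 = (13/4) - (9/16)/(13/2) = 329/104.

329/104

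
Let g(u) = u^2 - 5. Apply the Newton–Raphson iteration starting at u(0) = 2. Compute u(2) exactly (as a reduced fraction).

161/72

g'(u) = 2u.
g(2) = -1, g'(2) = 4, so u(1) = 2 - (-1)/4 = 9/4.
g(9/4) = 1/16, g'(9/4) = 9/2, so u(2) = (9/4) - (1/16)/(9/2) = 161/72.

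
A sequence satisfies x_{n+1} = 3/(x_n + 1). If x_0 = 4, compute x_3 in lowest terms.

24/23

x_1 = 3/(4 + 1) = 3/5.
x_2 = 3/(3/5 + 1) = 15/8.
x_3 = 3/(15/8 + 1) = 24/23.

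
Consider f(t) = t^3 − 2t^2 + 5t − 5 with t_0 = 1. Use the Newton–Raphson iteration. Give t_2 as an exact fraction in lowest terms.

37/30

f'(t) = 3t^2 − 4t + 5.
f(1) = −1, f'(1) = 4, so t_1 = 1 − (−1)/4 = 5/4.
f(5/4) = 5/64, f'(5/4) = 75/16, so t_2 = (5/4) − (5/64)/(75/16) = 37/30.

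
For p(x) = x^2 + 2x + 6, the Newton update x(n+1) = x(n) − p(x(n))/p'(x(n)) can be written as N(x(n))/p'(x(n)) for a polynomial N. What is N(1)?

−5

p'(x) = 2x + 2.
N(x) = x·p'(x) − p(x) = x·(2x + 2) − (x^2 + 2x + 6) = x^2 − 6.
N(1) = −5.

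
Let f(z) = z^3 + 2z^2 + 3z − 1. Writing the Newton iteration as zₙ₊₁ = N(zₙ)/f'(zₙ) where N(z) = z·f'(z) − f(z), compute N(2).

f'(z) = 3z^2 + 4z + 3.
N(z) = z·f'(z) − f(z) = z·(3z^2 + 4z + 3) − (z^3 + 2z^2 + 3z − 1) = 2z^3 + 2z^2 + 1.
N(2) = 25.

25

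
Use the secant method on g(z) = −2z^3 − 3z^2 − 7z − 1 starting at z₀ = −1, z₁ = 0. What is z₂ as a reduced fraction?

g(−1) = 5, g(0) = −1. z₂ = 0 − (−1)·(0 − (−1))/((−1) − 5) = −1/6.

−1/6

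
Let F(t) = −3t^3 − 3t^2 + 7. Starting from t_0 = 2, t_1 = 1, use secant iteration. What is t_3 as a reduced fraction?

4921/4621

F(2) = −29, F(1) = 1. t_2 = 1 − 1·(1 − 2)/(1 − (−29)) = 31/30.
F(1) = 1, F(31/30) = 4379/9000. t_3 = (31/30) − (4379/9000)·((31/30) − 1)/((4379/9000) − 1) = 4921/4621.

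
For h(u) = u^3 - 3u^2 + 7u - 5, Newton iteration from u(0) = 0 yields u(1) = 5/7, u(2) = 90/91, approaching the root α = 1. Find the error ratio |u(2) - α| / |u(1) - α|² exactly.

u(1) - α = 5/7 - 1 = -2/7, so |u(1) - α| = 2/7.
u(2) - α = 90/91 - 1 = -1/91, so |u(2) - α| = 1/91.
|u(1) - α|² = 4/49.
Ratio = (1/91) / (4/49) = 7/52.

7/52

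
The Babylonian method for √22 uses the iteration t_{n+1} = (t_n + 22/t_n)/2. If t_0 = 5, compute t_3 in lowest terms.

t_1 = (5 + 22/5)/2 = 47/10.
t_2 = (47/10 + 22/(47/10))/2 = 4409/940.
t_3 = (4409/940 + 22/(4409/940))/2 = 38878481/8288920.

38878481/8288920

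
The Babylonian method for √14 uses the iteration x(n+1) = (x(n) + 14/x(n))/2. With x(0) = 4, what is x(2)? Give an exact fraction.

x(1) = (4 + 14/4)/2 = 15/4.
x(2) = (15/4 + 14/(15/4))/2 = 449/120.

449/120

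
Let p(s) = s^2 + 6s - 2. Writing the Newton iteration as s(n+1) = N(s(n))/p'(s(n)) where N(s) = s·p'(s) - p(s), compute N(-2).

6

p'(s) = 2s + 6.
N(s) = s·p'(s) - p(s) = s·(2s + 6) - (s^2 + 6s - 2) = s^2 + 2.
N(-2) = 6.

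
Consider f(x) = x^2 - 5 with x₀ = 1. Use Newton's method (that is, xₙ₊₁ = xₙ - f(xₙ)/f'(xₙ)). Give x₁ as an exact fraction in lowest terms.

f'(x) = 2x.
f(1) = -4, f'(1) = 2, so x₁ = 1 - (-4)/2 = 3.

3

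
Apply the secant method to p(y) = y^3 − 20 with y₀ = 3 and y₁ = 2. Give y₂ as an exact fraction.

p(3) = 7, p(2) = −12. y₂ = 2 − (−12)·(2 − 3)/((−12) − 7) = 50/19.

50/19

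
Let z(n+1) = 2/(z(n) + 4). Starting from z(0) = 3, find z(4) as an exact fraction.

z(1) = 2/(3 + 4) = 2/7.
z(2) = 2/(2/7 + 4) = 7/15.
z(3) = 2/(7/15 + 4) = 30/67.
z(4) = 2/(30/67 + 4) = 67/149.

67/149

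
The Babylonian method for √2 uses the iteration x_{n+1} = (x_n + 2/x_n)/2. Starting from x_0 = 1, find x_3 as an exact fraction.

x_1 = (1 + 2/1)/2 = 3/2.
x_2 = (3/2 + 2/(3/2))/2 = 17/12.
x_3 = (17/12 + 2/(17/12))/2 = 577/408.

577/408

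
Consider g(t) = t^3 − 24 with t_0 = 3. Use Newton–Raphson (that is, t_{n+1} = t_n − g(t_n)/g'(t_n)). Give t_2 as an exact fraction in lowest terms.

13162/4563

g'(t) = 3t^2.
g(3) = 3, g'(3) = 27, so t_1 = 3 − 3/27 = 26/9.
g(26/9) = 80/729, g'(26/9) = 676/27, so t_2 = (26/9) − (80/729)/(676/27) = 13162/4563.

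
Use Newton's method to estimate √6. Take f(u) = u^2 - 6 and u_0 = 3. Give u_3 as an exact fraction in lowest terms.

4801/1960

f'(u) = 2u.
f(3) = 3, f'(3) = 6, so u_1 = 3 - 3/6 = 5/2.
f(5/2) = 1/4, f'(5/2) = 5, so u_2 = (5/2) - (1/4)/5 = 49/20.
f(49/20) = 1/400, f'(49/20) = 49/10, so u_3 = (49/20) - (1/400)/(49/10) = 4801/1960.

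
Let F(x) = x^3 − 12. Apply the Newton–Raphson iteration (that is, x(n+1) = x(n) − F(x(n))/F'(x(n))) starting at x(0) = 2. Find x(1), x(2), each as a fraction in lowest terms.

F'(x) = 3x^2.
F(2) = −4, F'(2) = 12, so x(1) = 2 − (−4)/12 = 7/3.
F(7/3) = 19/27, F'(7/3) = 49/3, so x(2) = (7/3) − (19/27)/(49/3) = 1010/441.

x(1) = 7/3, x(2) = 1010/441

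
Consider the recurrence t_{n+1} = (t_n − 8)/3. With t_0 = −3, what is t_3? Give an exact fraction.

t_1 = ((−3) − 8)/3 = −11/3.
t_2 = ((−11/3) − 8)/3 = −35/9.
t_3 = ((−35/9) − 8)/3 = −107/27.

−107/27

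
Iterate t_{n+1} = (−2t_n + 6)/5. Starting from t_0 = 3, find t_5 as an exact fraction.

522/625

t_1 = (−2·3 + 6)/5 = 0.
t_2 = (−2·0 + 6)/5 = 6/5.
t_3 = (−2·(6/5) + 6)/5 = 18/25.
t_4 = (−2·(18/25) + 6)/5 = 114/125.
t_5 = (−2·(114/125) + 6)/5 = 522/625.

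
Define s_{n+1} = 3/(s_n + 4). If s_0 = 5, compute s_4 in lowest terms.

s_1 = 3/(5 + 4) = 1/3.
s_2 = 3/(1/3 + 4) = 9/13.
s_3 = 3/(9/13 + 4) = 39/61.
s_4 = 3/(39/61 + 4) = 183/283.

183/283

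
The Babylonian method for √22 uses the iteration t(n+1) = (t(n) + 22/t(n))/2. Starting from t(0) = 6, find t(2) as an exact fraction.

1633/348

t(1) = (6 + 22/6)/2 = 29/6.
t(2) = (29/6 + 22/(29/6))/2 = 1633/348.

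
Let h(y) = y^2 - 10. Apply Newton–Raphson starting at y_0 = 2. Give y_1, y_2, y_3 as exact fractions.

y_1 = 7/2, y_2 = 89/28, y_3 = 15761/4984

h'(y) = 2y.
h(2) = -6, h'(2) = 4, so y_1 = 2 - (-6)/4 = 7/2.
h(7/2) = 9/4, h'(7/2) = 7, so y_2 = (7/2) - (9/4)/7 = 89/28.
h(89/28) = 81/784, h'(89/28) = 89/14, so y_3 = (89/28) - (81/784)/(89/14) = 15761/4984.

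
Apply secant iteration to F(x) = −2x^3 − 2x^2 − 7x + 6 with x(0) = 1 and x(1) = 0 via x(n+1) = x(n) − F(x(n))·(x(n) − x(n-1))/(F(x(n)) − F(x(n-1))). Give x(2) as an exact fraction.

F(1) = −5, F(0) = 6. x(2) = 0 − 6·(0 − 1)/(6 − (−5)) = 6/11.

6/11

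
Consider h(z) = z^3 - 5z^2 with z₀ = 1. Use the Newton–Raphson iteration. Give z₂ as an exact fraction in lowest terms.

87/427

h'(z) = 3z^2 - 10z.
h(1) = -4, h'(1) = -7, so z₁ = 1 - (-4)/(-7) = 3/7.
h(3/7) = -288/343, h'(3/7) = -183/49, so z₂ = (3/7) - (-288/343)/(-183/49) = 87/427.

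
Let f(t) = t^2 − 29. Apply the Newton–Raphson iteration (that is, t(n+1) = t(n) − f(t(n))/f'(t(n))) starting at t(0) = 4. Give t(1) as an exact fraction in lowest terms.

f'(t) = 2t.
f(4) = −13, f'(4) = 8, so t(1) = 4 − (−13)/8 = 45/8.

45/8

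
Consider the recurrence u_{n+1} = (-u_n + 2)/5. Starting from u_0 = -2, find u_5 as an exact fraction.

u_1 = (-(-2) + 2)/5 = 4/5.
u_2 = (-(4/5) + 2)/5 = 6/25.
u_3 = (-(6/25) + 2)/5 = 44/125.
u_4 = (-(44/125) + 2)/5 = 206/625.
u_5 = (-(206/625) + 2)/5 = 1044/3125.

1044/3125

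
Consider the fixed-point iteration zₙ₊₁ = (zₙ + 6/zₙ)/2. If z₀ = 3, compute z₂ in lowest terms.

z₁ = (3 + 6/3)/2 = 5/2.
z₂ = (5/2 + 6/(5/2))/2 = 49/20.

49/20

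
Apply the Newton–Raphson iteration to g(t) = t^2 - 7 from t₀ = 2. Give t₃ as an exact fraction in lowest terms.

g'(t) = 2t.
g(2) = -3, g'(2) = 4, so t₁ = 2 - (-3)/4 = 11/4.
g(11/4) = 9/16, g'(11/4) = 11/2, so t₂ = (11/4) - (9/16)/(11/2) = 233/88.
g(233/88) = 81/7744, g'(233/88) = 233/44, so t₃ = (233/88) - (81/7744)/(233/44) = 108497/41008.

108497/41008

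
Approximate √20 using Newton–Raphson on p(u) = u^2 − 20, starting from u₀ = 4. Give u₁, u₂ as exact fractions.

u₁ = 9/2, u₂ = 161/36

p'(u) = 2u.
p(4) = −4, p'(4) = 8, so u₁ = 4 − (−4)/8 = 9/2.
p(9/2) = 1/4, p'(9/2) = 9, so u₂ = (9/2) − (1/4)/9 = 161/36.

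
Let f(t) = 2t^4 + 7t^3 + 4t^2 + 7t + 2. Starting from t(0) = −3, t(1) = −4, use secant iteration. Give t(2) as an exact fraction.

f(−3) = −10, f(−4) = 102. t(2) = (−4) − 102·((−4) − (−3))/(102 − (−10)) = −173/56.

−173/56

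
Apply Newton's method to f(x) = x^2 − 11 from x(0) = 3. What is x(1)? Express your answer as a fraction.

10/3

f'(x) = 2x.
f(3) = −2, f'(3) = 6, so x(1) = 3 − (−2)/6 = 10/3.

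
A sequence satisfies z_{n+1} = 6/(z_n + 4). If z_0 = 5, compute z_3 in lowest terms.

42/37

z_1 = 6/(5 + 4) = 2/3.
z_2 = 6/(2/3 + 4) = 9/7.
z_3 = 6/(9/7 + 4) = 42/37.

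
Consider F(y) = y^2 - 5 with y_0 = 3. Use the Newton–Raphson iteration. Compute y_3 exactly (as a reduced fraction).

2207/987

F'(y) = 2y.
F(3) = 4, F'(3) = 6, so y_1 = 3 - 4/6 = 7/3.
F(7/3) = 4/9, F'(7/3) = 14/3, so y_2 = (7/3) - (4/9)/(14/3) = 47/21.
F(47/21) = 4/441, F'(47/21) = 94/21, so y_3 = (47/21) - (4/441)/(94/21) = 2207/987.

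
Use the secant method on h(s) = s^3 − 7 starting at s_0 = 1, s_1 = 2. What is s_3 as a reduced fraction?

1045/547

h(1) = −6, h(2) = 1. s_2 = 2 − 1·(2 − 1)/(1 − (−6)) = 13/7.
h(2) = 1, h(13/7) = −204/343. s_3 = (13/7) − (−204/343)·((13/7) − 2)/((−204/343) − 1) = 1045/547.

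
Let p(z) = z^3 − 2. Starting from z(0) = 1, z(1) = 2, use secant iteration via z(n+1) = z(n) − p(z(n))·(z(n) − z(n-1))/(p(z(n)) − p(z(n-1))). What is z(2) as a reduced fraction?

p(1) = −1, p(2) = 6. z(2) = 2 − 6·(2 − 1)/(6 − (−1)) = 8/7.

8/7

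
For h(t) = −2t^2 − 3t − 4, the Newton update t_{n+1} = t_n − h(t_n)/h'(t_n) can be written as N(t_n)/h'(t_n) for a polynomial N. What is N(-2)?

h'(t) = −4t − 3.
N(t) = t·h'(t) − h(t) = t·(−4t − 3) − (−2t^2 − 3t − 4) = −2t^2 + 4.
N(-2) = −4.

−4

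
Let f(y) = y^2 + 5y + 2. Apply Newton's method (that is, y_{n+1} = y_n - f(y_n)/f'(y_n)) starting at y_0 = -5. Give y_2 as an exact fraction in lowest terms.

f'(y) = 2y + 5.
f(-5) = 2, f'(-5) = -5, so y_1 = (-5) - 2/(-5) = -23/5.
f(-23/5) = 4/25, f'(-23/5) = -21/5, so y_2 = (-23/5) - (4/25)/(-21/5) = -479/105.

-479/105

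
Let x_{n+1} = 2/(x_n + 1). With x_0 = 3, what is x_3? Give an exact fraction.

x_1 = 2/(3 + 1) = 1/2.
x_2 = 2/(1/2 + 1) = 4/3.
x_3 = 2/(4/3 + 1) = 6/7.

6/7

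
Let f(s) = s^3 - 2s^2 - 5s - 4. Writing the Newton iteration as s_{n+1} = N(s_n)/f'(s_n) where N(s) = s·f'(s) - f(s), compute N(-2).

-20

f'(s) = 3s^2 - 4s - 5.
N(s) = s·f'(s) - f(s) = s·(3s^2 - 4s - 5) - (s^3 - 2s^2 - 5s - 4) = 2s^3 - 2s^2 + 4.
N(-2) = -20.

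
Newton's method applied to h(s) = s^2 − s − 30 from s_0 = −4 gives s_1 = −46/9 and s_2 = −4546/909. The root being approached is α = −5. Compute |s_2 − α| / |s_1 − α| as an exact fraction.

1/101

s_1 − α = −46/9 − (−5) = −46/9 + 5 = −1/9, so |s_1 − α| = 1/9.
s_2 − α = −4546/909 − (−5) = −4546/909 + 5 = −1/909, so |s_2 − α| = 1/909.
Ratio = (1/909) / (1/9) = 1/101.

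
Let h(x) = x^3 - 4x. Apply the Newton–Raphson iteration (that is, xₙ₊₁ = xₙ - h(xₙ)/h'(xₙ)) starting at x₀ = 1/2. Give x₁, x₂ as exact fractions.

h'(x) = 3x^2 - 4.
h(1/2) = -15/8, h'(1/2) = -13/4, so x₁ = (1/2) - (-15/8)/(-13/4) = -1/13.
h(-1/13) = 675/2197, h'(-1/13) = -673/169, so x₂ = (-1/13) - (675/2197)/(-673/169) = 2/8749.

x₁ = -1/13, x₂ = 2/8749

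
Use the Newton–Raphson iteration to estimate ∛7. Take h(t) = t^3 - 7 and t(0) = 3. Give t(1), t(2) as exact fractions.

h'(t) = 3t^2.
h(3) = 20, h'(3) = 27, so t(1) = 3 - 20/27 = 61/27.
h(61/27) = 89200/19683, h'(61/27) = 3721/243, so t(2) = (61/27) - (89200/19683)/(3721/243) = 591743/301401.

t(1) = 61/27, t(2) = 591743/301401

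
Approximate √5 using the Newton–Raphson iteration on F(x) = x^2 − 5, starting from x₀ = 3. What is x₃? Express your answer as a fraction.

2207/987

F'(x) = 2x.
F(3) = 4, F'(3) = 6, so x₁ = 3 − 4/6 = 7/3.
F(7/3) = 4/9, F'(7/3) = 14/3, so x₂ = (7/3) − (4/9)/(14/3) = 47/21.
F(47/21) = 4/441, F'(47/21) = 94/21, so x₃ = (47/21) − (4/441)/(94/21) = 2207/987.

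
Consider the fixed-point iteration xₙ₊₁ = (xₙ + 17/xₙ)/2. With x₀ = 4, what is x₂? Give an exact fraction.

2177/528

x₁ = (4 + 17/4)/2 = 33/8.
x₂ = (33/8 + 17/(33/8))/2 = 2177/528.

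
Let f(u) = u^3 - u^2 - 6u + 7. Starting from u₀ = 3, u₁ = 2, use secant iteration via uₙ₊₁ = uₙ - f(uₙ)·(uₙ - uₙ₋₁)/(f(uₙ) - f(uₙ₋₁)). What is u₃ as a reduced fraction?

f(3) = 7, f(2) = -1. u₂ = 2 - (-1)·(2 - 3)/((-1) - 7) = 17/8.
f(2) = -1, f(17/8) = -343/512. u₃ = (17/8) - (-343/512)·((17/8) - 2)/((-343/512) - (-1)) = 402/169.

402/169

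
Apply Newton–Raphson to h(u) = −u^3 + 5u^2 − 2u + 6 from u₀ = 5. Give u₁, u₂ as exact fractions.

h'(u) = −3u^2 + 10u − 2.
h(5) = −4, h'(5) = −27, so u₁ = 5 − (−4)/(−27) = 131/27.
h(131/27) = −4256/19683, h'(131/27) = −5857/243, so u₂ = (131/27) − (−4256/19683)/(−5857/243) = 2297545/474417.

u₁ = 131/27, u₂ = 2297545/474417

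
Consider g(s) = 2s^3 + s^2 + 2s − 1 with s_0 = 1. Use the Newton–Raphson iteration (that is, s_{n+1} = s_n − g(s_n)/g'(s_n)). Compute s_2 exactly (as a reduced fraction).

g'(s) = 6s^2 + 2s + 2.
g(1) = 4, g'(1) = 10, so s_1 = 1 − 4/10 = 3/5.
g(3/5) = 124/125, g'(3/5) = 134/25, so s_2 = (3/5) − (124/125)/(134/25) = 139/335.

139/335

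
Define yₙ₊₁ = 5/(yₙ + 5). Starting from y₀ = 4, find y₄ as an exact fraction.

59/69

y₁ = 5/(4 + 5) = 5/9.
y₂ = 5/(5/9 + 5) = 9/10.
y₃ = 5/(9/10 + 5) = 50/59.
y₄ = 5/(50/59 + 5) = 59/69.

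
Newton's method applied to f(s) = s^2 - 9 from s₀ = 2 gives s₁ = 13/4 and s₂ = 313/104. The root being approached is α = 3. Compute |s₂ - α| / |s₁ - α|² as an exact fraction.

2/13

s₁ - α = 13/4 - 3 = 1/4, so |s₁ - α| = 1/4.
s₂ - α = 313/104 - 3 = 1/104, so |s₂ - α| = 1/104.
|s₁ - α|² = 1/16.
Ratio = (1/104) / (1/16) = 2/13.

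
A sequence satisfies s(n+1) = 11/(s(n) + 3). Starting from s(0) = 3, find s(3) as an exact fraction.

319/153

s(1) = 11/(3 + 3) = 11/6.
s(2) = 11/(11/6 + 3) = 66/29.
s(3) = 11/(66/29 + 3) = 319/153.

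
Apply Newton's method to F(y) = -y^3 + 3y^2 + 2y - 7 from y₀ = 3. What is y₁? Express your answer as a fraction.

20/7

F'(y) = -3y^2 + 6y + 2.
F(3) = -1, F'(3) = -7, so y₁ = 3 - (-1)/(-7) = 20/7.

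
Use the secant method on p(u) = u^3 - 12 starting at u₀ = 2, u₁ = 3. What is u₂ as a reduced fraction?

42/19

p(2) = -4, p(3) = 15. u₂ = 3 - 15·(3 - 2)/(15 - (-4)) = 42/19.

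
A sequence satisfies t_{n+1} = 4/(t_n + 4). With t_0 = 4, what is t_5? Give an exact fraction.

53/64

t_1 = 4/(4 + 4) = 1/2.
t_2 = 4/(1/2 + 4) = 8/9.
t_3 = 4/(8/9 + 4) = 9/11.
t_4 = 4/(9/11 + 4) = 44/53.
t_5 = 4/(44/53 + 4) = 53/64.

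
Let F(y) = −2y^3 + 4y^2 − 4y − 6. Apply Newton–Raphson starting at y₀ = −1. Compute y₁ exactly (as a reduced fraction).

F'(y) = −6y^2 + 8y − 4.
F(−1) = 4, F'(−1) = −18, so y₁ = (−1) − 4/(−18) = −7/9.

−7/9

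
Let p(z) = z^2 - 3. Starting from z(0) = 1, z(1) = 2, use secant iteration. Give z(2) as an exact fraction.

5/3

p(1) = -2, p(2) = 1. z(2) = 2 - 1·(2 - 1)/(1 - (-2)) = 5/3.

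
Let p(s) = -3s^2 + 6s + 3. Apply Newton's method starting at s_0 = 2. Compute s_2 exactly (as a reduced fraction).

29/12

p'(s) = -6s + 6.
p(2) = 3, p'(2) = -6, so s_1 = 2 - 3/(-6) = 5/2.
p(5/2) = -3/4, p'(5/2) = -9, so s_2 = (5/2) - (-3/4)/(-9) = 29/12.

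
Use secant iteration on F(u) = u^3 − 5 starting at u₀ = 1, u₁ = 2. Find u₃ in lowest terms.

F(1) = −4, F(2) = 3. u₂ = 2 − 3·(2 − 1)/(3 − (−4)) = 11/7.
F(2) = 3, F(11/7) = −384/343. u₃ = (11/7) − (−384/343)·((11/7) − 2)/((−384/343) − 3) = 265/157.

265/157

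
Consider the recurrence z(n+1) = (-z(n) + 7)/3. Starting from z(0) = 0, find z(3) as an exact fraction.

z(1) = (-0 + 7)/3 = 7/3.
z(2) = (-(7/3) + 7)/3 = 14/9.
z(3) = (-(14/9) + 7)/3 = 49/27.

49/27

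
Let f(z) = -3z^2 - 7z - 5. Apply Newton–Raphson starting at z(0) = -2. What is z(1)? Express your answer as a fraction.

f'(z) = -6z - 7.
f(-2) = -3, f'(-2) = 5, so z(1) = (-2) - (-3)/5 = -7/5.

-7/5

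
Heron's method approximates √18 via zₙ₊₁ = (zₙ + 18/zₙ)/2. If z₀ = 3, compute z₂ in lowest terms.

17/4

z₁ = (3 + 18/3)/2 = 9/2.
z₂ = (9/2 + 18/(9/2))/2 = 17/4.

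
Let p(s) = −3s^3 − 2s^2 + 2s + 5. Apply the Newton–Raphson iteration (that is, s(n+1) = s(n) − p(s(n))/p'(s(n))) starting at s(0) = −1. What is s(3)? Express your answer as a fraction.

240145/22179

p'(s) = −9s^2 − 4s + 2.
p(−1) = 4, p'(−1) = −3, so s(1) = (−1) − 4/(−3) = 1/3.
p(1/3) = 16/3, p'(1/3) = −1/3, so s(2) = (1/3) − (16/3)/(−1/3) = 49/3.
p(49/3) = −13568, p'(49/3) = −7393/3, so s(3) = (49/3) − (−13568)/(−7393/3) = 240145/22179.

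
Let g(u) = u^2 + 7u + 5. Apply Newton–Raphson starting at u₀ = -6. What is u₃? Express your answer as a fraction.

g'(u) = 2u + 7.
g(-6) = -1, g'(-6) = -5, so u₁ = (-6) - (-1)/(-5) = -31/5.
g(-31/5) = 1/25, g'(-31/5) = -27/5, so u₂ = (-31/5) - (1/25)/(-27/5) = -836/135.
g(-836/135) = 1/18225, g'(-836/135) = -727/135, so u₃ = (-836/135) - (1/18225)/(-727/135) = -607771/98145.

-607771/98145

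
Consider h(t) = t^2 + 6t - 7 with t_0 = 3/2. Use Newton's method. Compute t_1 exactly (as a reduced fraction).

37/36

h'(t) = 2t + 6.
h(3/2) = 17/4, h'(3/2) = 9, so t_1 = (3/2) - (17/4)/9 = 37/36.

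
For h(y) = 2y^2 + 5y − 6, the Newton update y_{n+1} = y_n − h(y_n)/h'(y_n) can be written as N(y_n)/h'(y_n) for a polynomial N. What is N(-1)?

h'(y) = 4y + 5.
N(y) = y·h'(y) − h(y) = y·(4y + 5) − (2y^2 + 5y − 6) = 2y^2 + 6.
N(-1) = 8.

8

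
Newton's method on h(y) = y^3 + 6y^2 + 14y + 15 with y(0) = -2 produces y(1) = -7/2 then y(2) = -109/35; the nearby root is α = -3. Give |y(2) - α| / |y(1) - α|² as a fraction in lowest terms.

y(1) - α = -7/2 - (-3) = -7/2 + 3 = -1/2, so |y(1) - α| = 1/2.
y(2) - α = -109/35 - (-3) = -109/35 + 3 = -4/35, so |y(2) - α| = 4/35.
|y(1) - α|² = 1/4.
Ratio = (4/35) / (1/4) = 16/35.

16/35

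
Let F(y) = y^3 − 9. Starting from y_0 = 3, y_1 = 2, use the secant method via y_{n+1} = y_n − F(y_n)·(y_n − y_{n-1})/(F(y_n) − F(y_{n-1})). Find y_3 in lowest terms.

9255/4447

F(3) = 18, F(2) = −1. y_2 = 2 − (−1)·(2 − 3)/((−1) − 18) = 39/19.
F(2) = −1, F(39/19) = −2412/6859. y_3 = (39/19) − (−2412/6859)·((39/19) − 2)/((−2412/6859) − (−1)) = 9255/4447.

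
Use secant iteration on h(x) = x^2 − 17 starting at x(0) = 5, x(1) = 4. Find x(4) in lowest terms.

11153/2705

h(5) = 8, h(4) = −1. x(2) = 4 − (−1)·(4 − 5)/((−1) − 8) = 37/9.
h(4) = −1, h(37/9) = −8/81. x(3) = (37/9) − (−8/81)·((37/9) − 4)/((−8/81) − (−1)) = 301/73.
h(37/9) = −8/81, h(301/73) = 8/5329. x(4) = (301/73) − (8/5329)·((301/73) − (37/9))/((8/5329) − (−8/81)) = 11153/2705.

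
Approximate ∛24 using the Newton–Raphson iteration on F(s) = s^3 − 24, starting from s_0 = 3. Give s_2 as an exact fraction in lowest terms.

F'(s) = 3s^2.
F(3) = 3, F'(3) = 27, so s_1 = 3 − 3/27 = 26/9.
F(26/9) = 80/729, F'(26/9) = 676/27, so s_2 = (26/9) − (80/729)/(676/27) = 13162/4563.

13162/4563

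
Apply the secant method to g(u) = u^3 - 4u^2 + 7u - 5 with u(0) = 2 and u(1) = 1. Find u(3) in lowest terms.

g(2) = 1, g(1) = -1. u(2) = 1 - (-1)·(1 - 2)/((-1) - 1) = 3/2.
g(1) = -1, g(3/2) = -1/8. u(3) = (3/2) - (-1/8)·((3/2) - 1)/((-1/8) - (-1)) = 11/7.

11/7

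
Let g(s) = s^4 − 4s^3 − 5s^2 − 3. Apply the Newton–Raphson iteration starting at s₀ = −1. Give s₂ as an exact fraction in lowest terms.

−181/136

g'(s) = 4s^3 − 12s^2 − 10s.
g(−1) = −3, g'(−1) = −6, so s₁ = (−1) − (−3)/(−6) = −3/2.
g(−3/2) = 69/16, g'(−3/2) = −51/2, so s₂ = (−3/2) − (69/16)/(−51/2) = −181/136.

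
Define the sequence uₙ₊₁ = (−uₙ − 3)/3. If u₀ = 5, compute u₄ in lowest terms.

−55/81

u₁ = (−5 − 3)/3 = −8/3.
u₂ = (−(−8/3) − 3)/3 = −1/9.
u₃ = (−(−1/9) − 3)/3 = −26/27.
u₄ = (−(−26/27) − 3)/3 = −55/81.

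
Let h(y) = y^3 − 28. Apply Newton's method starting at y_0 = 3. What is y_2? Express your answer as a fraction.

413465/136161

h'(y) = 3y^2.
h(3) = −1, h'(3) = 27, so y_1 = 3 − (−1)/27 = 82/27.
h(82/27) = 244/19683, h'(82/27) = 6724/243, so y_2 = (82/27) − (244/19683)/(6724/243) = 413465/136161.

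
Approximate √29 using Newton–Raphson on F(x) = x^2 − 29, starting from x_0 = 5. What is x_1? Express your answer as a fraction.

F'(x) = 2x.
F(5) = −4, F'(5) = 10, so x_1 = 5 − (−4)/10 = 27/5.

27/5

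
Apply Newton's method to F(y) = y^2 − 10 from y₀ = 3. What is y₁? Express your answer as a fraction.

19/6

F'(y) = 2y.
F(3) = −1, F'(3) = 6, so y₁ = 3 − (−1)/6 = 19/6.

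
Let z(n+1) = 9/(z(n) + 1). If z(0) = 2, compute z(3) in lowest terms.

z(1) = 9/(2 + 1) = 3.
z(2) = 9/(3 + 1) = 9/4.
z(3) = 9/(9/4 + 1) = 36/13.

36/13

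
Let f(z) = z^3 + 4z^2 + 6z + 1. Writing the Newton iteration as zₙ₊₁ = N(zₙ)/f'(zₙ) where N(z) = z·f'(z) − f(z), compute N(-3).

f'(z) = 3z^2 + 8z + 6.
N(z) = z·f'(z) − f(z) = z·(3z^2 + 8z + 6) − (z^3 + 4z^2 + 6z + 1) = 2z^3 + 4z^2 − 1.
N(-3) = −19.

−19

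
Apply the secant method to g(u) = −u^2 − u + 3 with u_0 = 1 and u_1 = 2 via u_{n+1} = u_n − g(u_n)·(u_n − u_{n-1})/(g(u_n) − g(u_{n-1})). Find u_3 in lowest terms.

g(1) = 1, g(2) = −3. u_2 = 2 − (−3)·(2 − 1)/((−3) − 1) = 5/4.
g(2) = −3, g(5/4) = 3/16. u_3 = (5/4) − (3/16)·((5/4) − 2)/((3/16) − (−3)) = 22/17.

22/17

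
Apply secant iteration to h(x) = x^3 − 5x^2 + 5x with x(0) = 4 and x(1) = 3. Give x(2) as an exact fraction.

24/7

h(4) = 4, h(3) = −3. x(2) = 3 − (−3)·(3 − 4)/((−3) − 4) = 24/7.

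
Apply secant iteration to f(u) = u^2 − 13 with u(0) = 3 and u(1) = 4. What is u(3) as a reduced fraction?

f(3) = −4, f(4) = 3. u(2) = 4 − 3·(4 − 3)/(3 − (−4)) = 25/7.
f(4) = 3, f(25/7) = −12/49. u(3) = (25/7) − (−12/49)·((25/7) − 4)/((−12/49) − 3) = 191/53.

191/53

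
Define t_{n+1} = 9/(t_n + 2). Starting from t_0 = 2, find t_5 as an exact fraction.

t_1 = 9/(2 + 2) = 9/4.
t_2 = 9/(9/4 + 2) = 36/17.
t_3 = 9/(36/17 + 2) = 153/70.
t_4 = 9/(153/70 + 2) = 630/293.
t_5 = 9/(630/293 + 2) = 2637/1216.

2637/1216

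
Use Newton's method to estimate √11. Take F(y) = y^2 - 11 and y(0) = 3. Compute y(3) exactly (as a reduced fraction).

F'(y) = 2y.
F(3) = -2, F'(3) = 6, so y(1) = 3 - (-2)/6 = 10/3.
F(10/3) = 1/9, F'(10/3) = 20/3, so y(2) = (10/3) - (1/9)/(20/3) = 199/60.
F(199/60) = 1/3600, F'(199/60) = 199/30, so y(3) = (199/60) - (1/3600)/(199/30) = 79201/23880.

79201/23880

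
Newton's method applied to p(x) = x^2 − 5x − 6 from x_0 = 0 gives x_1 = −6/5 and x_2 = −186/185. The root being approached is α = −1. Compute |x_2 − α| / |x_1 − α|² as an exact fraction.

5/37

x_1 − α = −6/5 − (−1) = −6/5 + 1 = −1/5, so |x_1 − α| = 1/5.
x_2 − α = −186/185 − (−1) = −186/185 + 1 = −1/185, so |x_2 − α| = 1/185.
|x_1 − α|² = 1/25.
Ratio = (1/185) / (1/25) = 5/37.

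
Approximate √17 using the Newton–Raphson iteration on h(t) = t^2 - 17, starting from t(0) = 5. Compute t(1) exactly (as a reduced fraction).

h'(t) = 2t.
h(5) = 8, h'(5) = 10, so t(1) = 5 - 8/10 = 21/5.

21/5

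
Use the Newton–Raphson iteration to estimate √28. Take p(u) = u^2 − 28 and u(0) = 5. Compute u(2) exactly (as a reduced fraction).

p'(u) = 2u.
p(5) = −3, p'(5) = 10, so u(1) = 5 − (−3)/10 = 53/10.
p(53/10) = 9/100, p'(53/10) = 53/5, so u(2) = (53/10) − (9/100)/(53/5) = 5609/1060.

5609/1060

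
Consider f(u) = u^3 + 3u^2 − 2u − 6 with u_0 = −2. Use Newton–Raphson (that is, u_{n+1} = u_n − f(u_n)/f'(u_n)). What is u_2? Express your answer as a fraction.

f'(u) = 3u^2 + 6u − 2.
f(−2) = 2, f'(−2) = −2, so u_1 = (−2) − 2/(−2) = −1.
f(−1) = −2, f'(−1) = −5, so u_2 = (−1) − (−2)/(−5) = −7/5.

−7/5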